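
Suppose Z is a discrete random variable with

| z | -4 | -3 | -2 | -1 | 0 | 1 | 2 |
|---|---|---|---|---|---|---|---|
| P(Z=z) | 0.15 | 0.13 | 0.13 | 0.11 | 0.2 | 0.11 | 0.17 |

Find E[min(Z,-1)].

-1.84

E[min(Z,-1)] = Σ min(z,-1)·P(Z=z)
 = (-4)·0.15 + (-3)·0.13 + (-2)·0.13 + (-1)·0.11 + (-1)·0.2 + (-1)·0.11 + (-1)·0.17
 = (-0.6) + (-0.39) + (-0.26) + (-0.11) + (-0.2) + (-0.11) + (-0.17)
 = -1.84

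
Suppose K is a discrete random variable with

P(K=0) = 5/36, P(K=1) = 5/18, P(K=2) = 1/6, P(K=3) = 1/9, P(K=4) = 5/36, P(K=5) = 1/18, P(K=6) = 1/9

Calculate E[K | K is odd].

P(K is odd) = 5/18 + 1/9 + 1/18 = 4/9.
E[K | K is odd] = [1·5/18 + 3·1/9 + 5·1/18] / (4/9)
 = 8/9 / (4/9)
 = 2

2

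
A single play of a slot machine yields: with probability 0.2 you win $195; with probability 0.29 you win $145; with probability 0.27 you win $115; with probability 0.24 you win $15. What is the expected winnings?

115.7

E[payout] = 195·0.2 + 145·0.29 + 115·0.27 + 15·0.24
 = 39 + 42.05 + 31.05 + 3.6
 = 115.7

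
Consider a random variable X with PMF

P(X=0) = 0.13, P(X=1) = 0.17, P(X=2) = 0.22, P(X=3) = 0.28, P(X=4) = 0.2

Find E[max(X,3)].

E[max(X,3)] = Σ max(x,3)·P(X=x)
 = 3·0.13 + 3·0.17 + 3·0.22 + 3·0.28 + 4·0.2
 = 0.39 + 0.51 + 0.66 + 0.84 + 0.8
 = 3.2

3.2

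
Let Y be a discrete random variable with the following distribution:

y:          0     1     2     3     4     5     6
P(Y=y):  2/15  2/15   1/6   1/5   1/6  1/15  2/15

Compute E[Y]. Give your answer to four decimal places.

E[Y] = Σ y·P(Y=y)
 = 0·2/15 + 1·2/15 + 2·1/6 + 3·1/5 + 4·1/6 + 5·1/15 + 6·2/15
 = 0 + 2/15 + 1/3 + 3/5 + 2/3 + 1/3 + 4/5
 = 43/15

2.8667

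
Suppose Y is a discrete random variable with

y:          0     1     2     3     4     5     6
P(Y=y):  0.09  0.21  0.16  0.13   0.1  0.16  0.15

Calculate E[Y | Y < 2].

P(Y < 2) = 0.09 + 0.21 = 0.3.
E[Y | Y < 2] = [0·0.09 + 1·0.21] / 0.3
 = 0.21 / 0.3
 = 7/10

0.7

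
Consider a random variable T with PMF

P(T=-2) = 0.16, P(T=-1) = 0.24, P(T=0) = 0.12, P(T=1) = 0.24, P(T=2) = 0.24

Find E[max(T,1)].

1.24

E[max(T,1)] = Σ max(t,1)·P(T=t)
 = 1·0.16 + 1·0.24 + 1·0.12 + 1·0.24 + 2·0.24
 = 0.16 + 0.24 + 0.12 + 0.24 + 0.48
 = 1.24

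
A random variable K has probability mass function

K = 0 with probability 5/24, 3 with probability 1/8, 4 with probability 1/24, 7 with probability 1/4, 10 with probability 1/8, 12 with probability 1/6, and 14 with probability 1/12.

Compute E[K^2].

66.875

E[K^2] = Σ k^2·P(K=k)
 = 0·5/24 + 9·1/8 + 16·1/24 + 49·1/4 + 100·1/8 + 144·1/6 + 196·1/12
 = 0 + 9/8 + 2/3 + 49/4 + 25/2 + 24 + 49/3
 = 535/8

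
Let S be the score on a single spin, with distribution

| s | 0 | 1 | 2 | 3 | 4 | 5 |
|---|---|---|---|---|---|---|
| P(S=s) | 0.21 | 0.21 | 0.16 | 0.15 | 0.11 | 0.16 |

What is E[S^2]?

E[S^2] = Σ s^2·P(S=s)
 = 0·0.21 + 1·0.21 + 4·0.16 + 9·0.15 + 16·0.11 + 25·0.16
 = 0 + 0.21 + 0.64 + 1.35 + 1.76 + 4
 = 7.96

7.96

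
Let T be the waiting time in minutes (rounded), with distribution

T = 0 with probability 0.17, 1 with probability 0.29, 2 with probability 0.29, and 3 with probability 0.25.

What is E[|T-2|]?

E[|T-2|] = Σ |t-2|·P(T=t)
 = 2·0.17 + 1·0.29 + 0·0.29 + 1·0.25
 = 0.34 + 0.29 + 0 + 0.25
 = 0.88

0.88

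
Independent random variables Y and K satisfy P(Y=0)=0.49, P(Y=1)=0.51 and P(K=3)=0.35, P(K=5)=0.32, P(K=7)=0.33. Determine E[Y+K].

5.47

E[Y+K] = Σ_y Σ_k (y+k) · P(Y=y)P(K=k)
 = 3·0.1715 + 5·0.1568 + 7·0.1617 + 4·0.1785 + 6·0.1632 + 8·0.1683
 = 0.5145 + 0.784 + 1.1319 + 0.714 + 0.9792 + 1.3464
 = 5.47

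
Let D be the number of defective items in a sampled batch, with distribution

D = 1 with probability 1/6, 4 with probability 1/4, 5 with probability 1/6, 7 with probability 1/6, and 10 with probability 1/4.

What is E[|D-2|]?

4

E[|D-2|] = Σ |d-2|·P(D=d)
 = 1·1/6 + 2·1/4 + 3·1/6 + 5·1/6 + 8·1/4
 = 1/6 + 1/2 + 1/2 + 5/6 + 2
 = 4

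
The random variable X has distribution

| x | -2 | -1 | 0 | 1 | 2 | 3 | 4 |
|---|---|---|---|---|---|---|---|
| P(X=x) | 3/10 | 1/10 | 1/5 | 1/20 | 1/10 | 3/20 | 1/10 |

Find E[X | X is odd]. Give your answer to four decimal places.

1.3333

P(X is odd) = 1/10 + 1/20 + 3/20 = 3/10.
E[X | X is odd] = [(-1)·1/10 + 1·1/20 + 3·3/20] / (3/10)
 = 2/5 / (3/10)
 = 4/3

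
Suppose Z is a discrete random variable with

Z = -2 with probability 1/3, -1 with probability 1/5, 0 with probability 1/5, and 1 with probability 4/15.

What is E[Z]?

-0.6

E[Z] = Σ z·P(Z=z)
 = (-2)·1/3 + (-1)·1/5 + 0·1/5 + 1·4/15
 = (-2/3) + (-1/5) + 0 + 4/15
 = -3/5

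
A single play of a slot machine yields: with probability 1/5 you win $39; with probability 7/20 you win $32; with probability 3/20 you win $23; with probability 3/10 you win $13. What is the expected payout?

26.35

E[payout] = 39·1/5 + 32·7/20 + 23·3/20 + 13·3/10
 = 39/5 + 56/5 + 69/20 + 39/10
 = 527/20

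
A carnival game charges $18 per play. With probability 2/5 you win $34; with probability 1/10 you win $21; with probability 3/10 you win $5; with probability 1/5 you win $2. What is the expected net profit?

E[payout] = 34·2/5 + 21·1/10 + 5·3/10 + 2·1/5
 = 68/5 + 21/10 + 3/2 + 2/5
 = 88/5
Net = 88/5 - 18 = -2/5

-0.4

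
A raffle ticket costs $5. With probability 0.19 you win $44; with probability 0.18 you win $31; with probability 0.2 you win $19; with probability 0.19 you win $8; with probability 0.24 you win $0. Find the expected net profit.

14.26

E[payout] = 44·0.19 + 31·0.18 + 19·0.2 + 8·0.19 + 0·0.24
 = 8.36 + 5.58 + 3.8 + 1.52 + 0
 = 19.26
Net = 19.26 - 5 = 14.26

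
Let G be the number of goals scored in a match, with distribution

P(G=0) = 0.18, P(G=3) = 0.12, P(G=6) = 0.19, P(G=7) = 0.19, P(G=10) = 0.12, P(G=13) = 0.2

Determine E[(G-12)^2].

E[(G-12)^2] = Σ (g-12)^2·P(G=g)
 = 144·0.18 + 81·0.12 + 36·0.19 + 25·0.19 + 4·0.12 + 1·0.2
 = 25.92 + 9.72 + 6.84 + 4.75 + 0.48 + 0.2
 = 47.91

47.91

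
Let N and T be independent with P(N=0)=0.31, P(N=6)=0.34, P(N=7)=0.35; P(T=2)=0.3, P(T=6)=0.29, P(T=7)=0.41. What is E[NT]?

23.3929

E[NT] = Σ_n Σ_t nt · P(N=n)P(T=t)
 = 0·0.093 + 0·0.0899 + 0·0.1271 + 12·0.102 + 36·0.0986 + 42·0.1394 + 14·0.105 + 42·0.1015 + 49·0.1435
 = 0 + 0 + 0 + 1.224 + 3.5496 + 5.8548 + 1.47 + 4.263 + 7.0315
 = 23.3929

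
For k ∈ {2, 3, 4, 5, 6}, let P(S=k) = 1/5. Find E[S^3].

E[S^3] = Σ s^3·P(S=s)
 = 8·1/5 + 27·1/5 + 64·1/5 + 125·1/5 + 216·1/5
 = 8/5 + 27/5 + 64/5 + 25 + 216/5
 = 88

88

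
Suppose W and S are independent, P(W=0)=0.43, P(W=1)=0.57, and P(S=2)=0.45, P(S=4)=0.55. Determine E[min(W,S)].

0.57

E[min(W,S)] = Σ_w Σ_s min(w,s) · P(W=w)P(S=s)
 = 0·0.1935 + 0·0.2365 + 1·0.2565 + 1·0.3135
 = 0 + 0 + 0.2565 + 0.3135
 = 0.57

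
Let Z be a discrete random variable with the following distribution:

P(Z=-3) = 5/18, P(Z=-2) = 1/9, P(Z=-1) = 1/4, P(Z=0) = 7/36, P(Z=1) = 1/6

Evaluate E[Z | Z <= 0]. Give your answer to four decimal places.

-1.5667

P(Z <= 0) = 5/18 + 1/9 + 1/4 + 7/36 = 5/6.
E[Z | Z <= 0] = [(-3)·5/18 + (-2)·1/9 + (-1)·1/4 + 0·7/36] / (5/6)
 = -47/36 / (5/6)
 = -47/30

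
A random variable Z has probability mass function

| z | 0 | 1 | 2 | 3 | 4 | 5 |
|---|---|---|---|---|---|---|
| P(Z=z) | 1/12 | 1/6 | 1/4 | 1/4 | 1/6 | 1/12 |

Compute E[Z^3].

30

E[Z^3] = Σ z^3·P(Z=z)
 = 0·1/12 + 1·1/6 + 8·1/4 + 27·1/4 + 64·1/6 + 125·1/12
 = 0 + 1/6 + 2 + 27/4 + 32/3 + 125/12
 = 30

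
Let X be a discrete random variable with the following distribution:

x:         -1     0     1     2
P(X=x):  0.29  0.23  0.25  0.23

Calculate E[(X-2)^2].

E[(X-2)^2] = Σ (x-2)^2·P(X=x)
 = 9·0.29 + 4·0.23 + 1·0.25 + 0·0.23
 = 2.61 + 0.92 + 0.25 + 0
 = 3.78

3.78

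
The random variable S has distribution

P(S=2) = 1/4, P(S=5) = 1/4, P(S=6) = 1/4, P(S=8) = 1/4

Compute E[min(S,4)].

3.5

E[min(S,4)] = Σ min(s,4)·P(S=s)
 = 2·1/4 + 4·1/4 + 4·1/4 + 4·1/4
 = 1/2 + 1 + 1 + 1
 = 7/2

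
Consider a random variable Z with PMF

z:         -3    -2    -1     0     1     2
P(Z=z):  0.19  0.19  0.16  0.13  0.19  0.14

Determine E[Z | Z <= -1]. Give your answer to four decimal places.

P(Z <= -1) = 0.19 + 0.19 + 0.16 = 0.54.
E[Z | Z <= -1] = [(-3)·0.19 + (-2)·0.19 + (-1)·0.16] / 0.54
 = -1.11 / 0.54
 = -37/18

-2.0556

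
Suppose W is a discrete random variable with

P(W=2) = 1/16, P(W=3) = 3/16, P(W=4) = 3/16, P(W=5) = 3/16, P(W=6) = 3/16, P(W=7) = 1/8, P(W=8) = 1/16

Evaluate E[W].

E[W] = Σ w·P(W=w)
 = 2·1/16 + 3·3/16 + 4·3/16 + 5·3/16 + 6·3/16 + 7·1/8 + 8·1/16
 = 1/8 + 9/16 + 3/4 + 15/16 + 9/8 + 7/8 + 1/2
 = 39/8

4.875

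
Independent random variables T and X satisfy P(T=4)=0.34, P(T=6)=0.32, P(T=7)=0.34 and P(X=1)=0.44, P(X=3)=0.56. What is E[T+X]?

7.78

E[T+X] = Σ_t Σ_x (t+x) · P(T=t)P(X=x)
 = 5·0.1496 + 7·0.1904 + 7·0.1408 + 9·0.1792 + 8·0.1496 + 10·0.1904
 = 0.748 + 1.3328 + 0.9856 + 1.6128 + 1.1968 + 1.904
 = 7.78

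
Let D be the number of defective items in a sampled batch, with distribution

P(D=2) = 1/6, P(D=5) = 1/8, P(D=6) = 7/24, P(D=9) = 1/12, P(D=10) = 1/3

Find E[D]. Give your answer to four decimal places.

6.7917

E[D] = Σ d·P(D=d)
 = 2·1/6 + 5·1/8 + 6·7/24 + 9·1/12 + 10·1/3
 = 1/3 + 5/8 + 7/4 + 3/4 + 10/3
 = 163/24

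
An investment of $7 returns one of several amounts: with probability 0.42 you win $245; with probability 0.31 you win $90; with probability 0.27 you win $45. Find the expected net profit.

E[payout] = 245·0.42 + 90·0.31 + 45·0.27
 = 102.9 + 27.9 + 12.15
 = 142.95
Net = 142.95 - 7 = 135.95

135.95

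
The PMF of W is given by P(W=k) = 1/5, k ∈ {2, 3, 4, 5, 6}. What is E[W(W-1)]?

14

E[W(W-1)] = Σ w(w-1)·P(W=w)
 = 2·1/5 + 6·1/5 + 12·1/5 + 20·1/5 + 30·1/5
 = 2/5 + 6/5 + 12/5 + 4 + 6
 = 14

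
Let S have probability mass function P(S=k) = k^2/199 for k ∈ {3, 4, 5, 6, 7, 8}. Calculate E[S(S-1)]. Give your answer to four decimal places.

37.5276

E[S(S-1)] = Σ s(s-1)·P(S=s)
 = 6·9/199 + 12·16/199 + 20·25/199 + 30·36/199 + 42·49/199 + 56·64/199
 = 54/199 + 192/199 + 500/199 + 1080/199 + 2058/199 + 3584/199
 = 7468/199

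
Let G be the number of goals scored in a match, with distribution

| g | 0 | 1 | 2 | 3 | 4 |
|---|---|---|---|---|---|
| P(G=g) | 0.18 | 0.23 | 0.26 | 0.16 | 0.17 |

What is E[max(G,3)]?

3.17

E[max(G,3)] = Σ max(g,3)·P(G=g)
 = 3·0.18 + 3·0.23 + 3·0.26 + 3·0.16 + 4·0.17
 = 0.54 + 0.69 + 0.78 + 0.48 + 0.68
 = 3.17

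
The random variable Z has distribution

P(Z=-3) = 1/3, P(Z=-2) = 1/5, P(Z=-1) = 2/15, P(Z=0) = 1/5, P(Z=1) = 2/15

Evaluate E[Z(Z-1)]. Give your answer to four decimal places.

E[Z(Z-1)] = Σ z(z-1)·P(Z=z)
 = 12·1/3 + 6·1/5 + 2·2/15 + 0·1/5 + 0·2/15
 = 4 + 6/5 + 4/15 + 0 + 0
 = 82/15

5.4667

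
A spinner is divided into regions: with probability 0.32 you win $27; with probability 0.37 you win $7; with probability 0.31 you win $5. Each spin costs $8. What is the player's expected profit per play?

4.78

E[payout] = 27·0.32 + 7·0.37 + 5·0.31
 = 8.64 + 2.59 + 1.55
 = 12.78
Net = 12.78 - 8 = 4.78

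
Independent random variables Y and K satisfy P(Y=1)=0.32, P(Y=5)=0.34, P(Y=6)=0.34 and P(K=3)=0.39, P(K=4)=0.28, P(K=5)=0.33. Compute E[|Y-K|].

E[|Y-K|] = Σ_y Σ_k |y-k| · P(Y=y)P(K=k)
 = 2·0.1248 + 3·0.0896 + 4·0.1056 + 2·0.1326 + 1·0.0952 + 0·0.1122 + 3·0.1326 + 2·0.0952 + 1·0.1122
 = 0.2496 + 0.2688 + 0.4224 + 0.2652 + 0.0952 + 0 + 0.3978 + 0.1904 + 0.1122
 = 2.0016

2.0016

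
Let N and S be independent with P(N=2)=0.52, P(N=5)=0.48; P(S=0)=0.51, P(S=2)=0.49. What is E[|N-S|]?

2.46

E[|N-S|] = Σ_n Σ_s |n-s| · P(N=n)P(S=s)
 = 2·0.2652 + 0·0.2548 + 5·0.2448 + 3·0.2352
 = 0.5304 + 0 + 1.224 + 0.7056
 = 2.46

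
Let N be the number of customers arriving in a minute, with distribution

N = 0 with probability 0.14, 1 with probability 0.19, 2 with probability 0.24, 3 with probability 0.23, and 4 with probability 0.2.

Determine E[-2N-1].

E[-2N-1] = Σ (-2n-1)·P(N=n)
 = (-1)·0.14 + (-3)·0.19 + (-5)·0.24 + (-7)·0.23 + (-9)·0.2
 = (-0.14) + (-0.57) + (-1.2) + (-1.61) + (-1.8)
 = -5.32

-5.32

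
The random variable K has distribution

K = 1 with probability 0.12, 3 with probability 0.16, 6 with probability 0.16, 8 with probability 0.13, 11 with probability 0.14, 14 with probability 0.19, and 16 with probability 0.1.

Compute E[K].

8.4

E[K] = Σ k·P(K=k)
 = 1·0.12 + 3·0.16 + 6·0.16 + 8·0.13 + 11·0.14 + 14·0.19 + 16·0.1
 = 0.12 + 0.48 + 0.96 + 1.04 + 1.54 + 2.66 + 1.6
 = 8.4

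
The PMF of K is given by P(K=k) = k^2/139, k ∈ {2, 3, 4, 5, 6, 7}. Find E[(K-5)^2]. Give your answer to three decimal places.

E[(K-5)^2] = Σ (k-5)^2·P(K=k)
 = 9·4/139 + 4·9/139 + 1·16/139 + 0·25/139 + 1·36/139 + 4·49/139
 = 36/139 + 36/139 + 16/139 + 0 + 36/139 + 196/139
 = 320/139

2.302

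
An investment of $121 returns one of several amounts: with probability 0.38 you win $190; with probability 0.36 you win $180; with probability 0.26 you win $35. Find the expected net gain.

E[payout] = 190·0.38 + 180·0.36 + 35·0.26
 = 72.2 + 64.8 + 9.1
 = 146.1
Net = 146.1 - 121 = 25.1

25.1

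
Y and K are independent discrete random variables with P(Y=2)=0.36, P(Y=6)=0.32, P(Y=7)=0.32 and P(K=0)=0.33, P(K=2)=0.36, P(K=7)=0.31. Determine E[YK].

E[YK] = Σ_y Σ_k yk · P(Y=y)P(K=k)
 = 0·0.1188 + 4·0.1296 + 14·0.1116 + 0·0.1056 + 12·0.1152 + 42·0.0992 + 0·0.1056 + 14·0.1152 + 49·0.0992
 = 0 + 0.5184 + 1.5624 + 0 + 1.3824 + 4.1664 + 0 + 1.6128 + 4.8608
 = 14.1032

14.1032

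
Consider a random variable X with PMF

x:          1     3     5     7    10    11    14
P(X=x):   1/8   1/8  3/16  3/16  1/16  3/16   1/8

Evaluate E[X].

7.1875

E[X] = Σ x·P(X=x)
 = 1·1/8 + 3·1/8 + 5·3/16 + 7·3/16 + 10·1/16 + 11·3/16 + 14·1/8
 = 1/8 + 3/8 + 15/16 + 21/16 + 5/8 + 33/16 + 7/4
 = 115/16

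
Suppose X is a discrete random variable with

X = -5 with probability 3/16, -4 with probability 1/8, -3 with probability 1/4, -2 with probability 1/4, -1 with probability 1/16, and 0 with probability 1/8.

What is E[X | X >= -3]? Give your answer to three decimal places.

-1.909

P(X >= -3) = 1/4 + 1/4 + 1/16 + 1/8 = 11/16.
E[X | X >= -3] = [(-3)·1/4 + (-2)·1/4 + (-1)·1/16 + 0·1/8] / (11/16)
 = -21/16 / (11/16)
 = -21/11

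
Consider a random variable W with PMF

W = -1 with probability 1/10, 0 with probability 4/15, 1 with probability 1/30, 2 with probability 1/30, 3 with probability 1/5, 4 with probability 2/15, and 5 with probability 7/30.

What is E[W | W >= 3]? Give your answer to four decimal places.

P(W >= 3) = 1/5 + 2/15 + 7/30 = 17/30.
E[W | W >= 3] = [3·1/5 + 4·2/15 + 5·7/30] / (17/30)
 = 23/10 / (17/30)
 = 69/17

4.0588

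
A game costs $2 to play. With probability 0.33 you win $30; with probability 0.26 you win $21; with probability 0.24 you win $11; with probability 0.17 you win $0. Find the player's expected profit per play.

E[payout] = 30·0.33 + 21·0.26 + 11·0.24 + 0·0.17
 = 9.9 + 5.46 + 2.64 + 0
 = 18
Net = 18 - 2 = 16

16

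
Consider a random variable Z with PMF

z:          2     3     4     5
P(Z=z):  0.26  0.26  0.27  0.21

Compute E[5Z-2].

E[5Z-2] = Σ (5z-2)·P(Z=z)
 = 8·0.26 + 13·0.26 + 18·0.27 + 23·0.21
 = 2.08 + 3.38 + 4.86 + 4.83
 = 15.15

15.15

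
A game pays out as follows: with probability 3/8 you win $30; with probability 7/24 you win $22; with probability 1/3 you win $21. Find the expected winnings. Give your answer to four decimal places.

24.6667

E[payout] = 30·3/8 + 22·7/24 + 21·1/3
 = 45/4 + 77/12 + 7
 = 74/3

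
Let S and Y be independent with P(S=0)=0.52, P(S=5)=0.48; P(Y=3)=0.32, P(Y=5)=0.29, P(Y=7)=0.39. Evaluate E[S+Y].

E[S+Y] = Σ_s Σ_y (s+y) · P(S=s)P(Y=y)
 = 3·0.1664 + 5·0.1508 + 7·0.2028 + 8·0.1536 + 10·0.1392 + 12·0.1872
 = 0.4992 + 0.754 + 1.4196 + 1.2288 + 1.392 + 2.2464
 = 7.54

7.54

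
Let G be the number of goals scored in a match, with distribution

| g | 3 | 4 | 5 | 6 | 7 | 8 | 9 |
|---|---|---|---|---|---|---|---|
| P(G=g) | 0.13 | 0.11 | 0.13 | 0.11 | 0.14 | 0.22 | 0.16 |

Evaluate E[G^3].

E[G^3] = Σ g^3·P(G=g)
 = 27·0.13 + 64·0.11 + 125·0.13 + 216·0.11 + 343·0.14 + 512·0.22 + 729·0.16
 = 3.51 + 7.04 + 16.25 + 23.76 + 48.02 + 112.64 + 116.64
 = 327.86

327.86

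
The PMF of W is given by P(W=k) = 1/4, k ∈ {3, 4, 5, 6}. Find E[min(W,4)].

E[min(W,4)] = Σ min(w,4)·P(W=w)
 = 3·1/4 + 4·1/4 + 4·1/4 + 4·1/4
 = 3/4 + 1 + 1 + 1
 = 15/4

3.75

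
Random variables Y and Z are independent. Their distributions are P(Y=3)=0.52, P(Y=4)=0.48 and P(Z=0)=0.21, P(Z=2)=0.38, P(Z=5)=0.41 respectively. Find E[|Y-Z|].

1.9164

E[|Y-Z|] = Σ_y Σ_z |y-z| · P(Y=y)P(Z=z)
 = 3·0.1092 + 1·0.1976 + 2·0.2132 + 4·0.1008 + 2·0.1824 + 1·0.1968
 = 0.3276 + 0.1976 + 0.4264 + 0.4032 + 0.3648 + 0.1968
 = 1.9164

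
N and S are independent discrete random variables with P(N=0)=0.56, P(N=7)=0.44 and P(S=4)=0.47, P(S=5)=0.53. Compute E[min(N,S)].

E[min(N,S)] = Σ_n Σ_s min(n,s) · P(N=n)P(S=s)
 = 0·0.2632 + 0·0.2968 + 4·0.2068 + 5·0.2332
 = 0 + 0 + 0.8272 + 1.166
 = 1.9932

1.9932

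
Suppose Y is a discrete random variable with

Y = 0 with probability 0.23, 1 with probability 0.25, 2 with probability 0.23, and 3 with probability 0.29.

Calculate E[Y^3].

9.92

E[Y^3] = Σ y^3·P(Y=y)
 = 0·0.23 + 1·0.25 + 8·0.23 + 27·0.29
 = 0 + 0.25 + 1.84 + 7.83
 = 9.92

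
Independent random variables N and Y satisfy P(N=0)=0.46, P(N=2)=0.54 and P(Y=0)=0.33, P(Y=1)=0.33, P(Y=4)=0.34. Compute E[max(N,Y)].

E[max(N,Y)] = Σ_n Σ_y max(n,y) · P(N=n)P(Y=y)
 = 0·0.1518 + 1·0.1518 + 4·0.1564 + 2·0.1782 + 2·0.1782 + 4·0.1836
 = 0 + 0.1518 + 0.6256 + 0.3564 + 0.3564 + 0.7344
 = 2.2246

2.2246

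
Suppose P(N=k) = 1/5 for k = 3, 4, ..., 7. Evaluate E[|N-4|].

1.4

E[|N-4|] = Σ |n-4|·P(N=n)
 = 1·1/5 + 0·1/5 + 1·1/5 + 2·1/5 + 3·1/5
 = 1/5 + 0 + 1/5 + 2/5 + 3/5
 = 7/5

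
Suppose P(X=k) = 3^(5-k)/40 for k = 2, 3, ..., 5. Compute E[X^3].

E[X^3] = Σ x^3·P(X=x)
 = 8·27/40 + 27·9/40 + 64·3/40 + 125·1/40
 = 27/5 + 243/40 + 24/5 + 25/8
 = 97/5

19.4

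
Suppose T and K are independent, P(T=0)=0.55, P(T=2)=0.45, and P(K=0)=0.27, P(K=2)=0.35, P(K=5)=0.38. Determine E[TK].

2.34

E[TK] = Σ_t Σ_k tk · P(T=t)P(K=k)
 = 0·0.1485 + 0·0.1925 + 0·0.209 + 0·0.1215 + 4·0.1575 + 10·0.171
 = 0 + 0 + 0 + 0 + 0.63 + 1.71
 = 2.34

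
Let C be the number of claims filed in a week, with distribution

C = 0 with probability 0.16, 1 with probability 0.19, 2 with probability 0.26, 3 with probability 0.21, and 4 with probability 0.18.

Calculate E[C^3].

E[C^3] = Σ c^3·P(C=c)
 = 0·0.16 + 1·0.19 + 8·0.26 + 27·0.21 + 64·0.18
 = 0 + 0.19 + 2.08 + 5.67 + 11.52
 = 19.46

19.46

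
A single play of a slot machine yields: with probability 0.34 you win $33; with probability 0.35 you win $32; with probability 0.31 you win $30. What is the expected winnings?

31.72

E[payout] = 33·0.34 + 32·0.35 + 30·0.31
 = 11.22 + 11.2 + 9.3
 = 31.72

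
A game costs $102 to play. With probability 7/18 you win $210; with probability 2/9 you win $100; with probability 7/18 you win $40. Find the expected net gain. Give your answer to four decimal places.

E[payout] = 210·7/18 + 100·2/9 + 40·7/18
 = 245/3 + 200/9 + 140/9
 = 1075/9
Net = 1075/9 - 102 = 157/9

17.4444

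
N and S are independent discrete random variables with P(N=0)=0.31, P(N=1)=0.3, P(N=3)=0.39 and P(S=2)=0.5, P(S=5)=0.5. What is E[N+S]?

4.97

E[N+S] = Σ_n Σ_s (n+s) · P(N=n)P(S=s)
 = 2·0.155 + 5·0.155 + 3·0.15 + 6·0.15 + 5·0.195 + 8·0.195
 = 0.31 + 0.775 + 0.45 + 0.9 + 0.975 + 1.56
 = 4.97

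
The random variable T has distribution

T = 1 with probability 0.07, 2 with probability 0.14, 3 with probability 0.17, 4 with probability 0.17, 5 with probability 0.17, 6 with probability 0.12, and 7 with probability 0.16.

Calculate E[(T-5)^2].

3.99

E[(T-5)^2] = Σ (t-5)^2·P(T=t)
 = 16·0.07 + 9·0.14 + 4·0.17 + 1·0.17 + 0·0.17 + 1·0.12 + 4·0.16
 = 1.12 + 1.26 + 0.68 + 0.17 + 0 + 0.12 + 0.64
 = 3.99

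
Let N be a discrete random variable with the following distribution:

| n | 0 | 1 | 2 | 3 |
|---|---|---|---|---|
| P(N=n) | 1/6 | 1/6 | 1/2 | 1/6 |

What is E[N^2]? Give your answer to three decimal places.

3.667

E[N^2] = Σ n^2·P(N=n)
 = 0·1/6 + 1·1/6 + 4·1/2 + 9·1/6
 = 0 + 1/6 + 2 + 3/2
 = 11/3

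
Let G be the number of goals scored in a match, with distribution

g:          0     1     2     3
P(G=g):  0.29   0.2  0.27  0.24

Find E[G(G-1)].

1.98

E[G(G-1)] = Σ g(g-1)·P(G=g)
 = 0·0.29 + 0·0.2 + 2·0.27 + 6·0.24
 = 0 + 0 + 0.54 + 1.44
 = 1.98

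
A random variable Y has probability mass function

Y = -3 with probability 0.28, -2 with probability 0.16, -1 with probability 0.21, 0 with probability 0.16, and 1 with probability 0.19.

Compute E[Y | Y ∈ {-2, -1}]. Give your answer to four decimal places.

-1.4324

P(Y ∈ {-2, -1}) = 0.16 + 0.21 = 0.37.
E[Y | Y ∈ {-2, -1}] = [(-2)·0.16 + (-1)·0.21] / 0.37
 = -0.53 / 0.37
 = -53/37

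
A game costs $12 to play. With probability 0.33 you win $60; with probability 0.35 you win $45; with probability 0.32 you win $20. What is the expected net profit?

E[payout] = 60·0.33 + 45·0.35 + 20·0.32
 = 19.8 + 15.75 + 6.4
 = 41.95
Net = 41.95 - 12 = 29.95

29.95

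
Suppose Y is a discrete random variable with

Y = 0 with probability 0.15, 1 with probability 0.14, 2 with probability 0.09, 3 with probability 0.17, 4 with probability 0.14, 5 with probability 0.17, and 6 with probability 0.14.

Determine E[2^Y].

E[2^Y] = Σ 2^y·P(Y=y)
 = 1·0.15 + 2·0.14 + 4·0.09 + 8·0.17 + 16·0.14 + 32·0.17 + 64·0.14
 = 0.15 + 0.28 + 0.36 + 1.36 + 2.24 + 5.44 + 8.96
 = 18.79

18.79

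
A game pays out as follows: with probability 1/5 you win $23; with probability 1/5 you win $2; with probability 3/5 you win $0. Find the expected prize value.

E[payout] = 23·1/5 + 2·1/5 + 0·3/5
 = 23/5 + 2/5 + 0
 = 5

5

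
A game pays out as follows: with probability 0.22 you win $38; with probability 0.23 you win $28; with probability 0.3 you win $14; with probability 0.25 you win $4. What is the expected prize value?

E[payout] = 38·0.22 + 28·0.23 + 14·0.3 + 4·0.25
 = 8.36 + 6.44 + 4.2 + 1
 = 20

20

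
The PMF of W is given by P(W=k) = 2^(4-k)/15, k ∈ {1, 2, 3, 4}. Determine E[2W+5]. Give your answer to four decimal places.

8.4667

E[2W+5] = Σ (2w+5)·P(W=w)
 = 7·8/15 + 9·4/15 + 11·2/15 + 13·1/15
 = 56/15 + 12/5 + 22/15 + 13/15
 = 127/15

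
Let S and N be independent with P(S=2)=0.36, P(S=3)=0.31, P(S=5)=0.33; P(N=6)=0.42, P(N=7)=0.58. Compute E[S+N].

9.88

E[S+N] = Σ_s Σ_n (s+n) · P(S=s)P(N=n)
 = 8·0.1512 + 9·0.2088 + 9·0.1302 + 10·0.1798 + 11·0.1386 + 12·0.1914
 = 1.2096 + 1.8792 + 1.1718 + 1.798 + 1.5246 + 2.2968
 = 9.88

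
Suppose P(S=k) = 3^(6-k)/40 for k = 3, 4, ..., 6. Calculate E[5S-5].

12.25

E[5S-5] = Σ (5s-5)·P(S=s)
 = 10·27/40 + 15·9/40 + 20·3/40 + 25·1/40
 = 27/4 + 27/8 + 3/2 + 5/8
 = 49/4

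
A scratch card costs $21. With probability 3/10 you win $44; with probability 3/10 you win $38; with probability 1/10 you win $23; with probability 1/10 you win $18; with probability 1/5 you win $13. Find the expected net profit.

E[payout] = 44·3/10 + 38·3/10 + 23·1/10 + 18·1/10 + 13·1/5
 = 66/5 + 57/5 + 23/10 + 9/5 + 13/5
 = 313/10
Net = 313/10 - 21 = 103/10

10.3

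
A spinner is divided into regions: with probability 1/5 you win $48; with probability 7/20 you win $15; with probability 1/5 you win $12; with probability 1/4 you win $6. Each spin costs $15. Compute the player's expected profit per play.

3.75

E[payout] = 48·1/5 + 15·7/20 + 12·1/5 + 6·1/4
 = 48/5 + 21/4 + 12/5 + 3/2
 = 75/4
Net = 75/4 - 15 = 15/4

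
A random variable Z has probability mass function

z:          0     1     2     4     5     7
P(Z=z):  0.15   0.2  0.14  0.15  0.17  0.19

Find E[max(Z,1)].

3.41

E[max(Z,1)] = Σ max(z,1)·P(Z=z)
 = 1·0.15 + 1·0.2 + 2·0.14 + 4·0.15 + 5·0.17 + 7·0.19
 = 0.15 + 0.2 + 0.28 + 0.6 + 0.85 + 1.33
 = 3.41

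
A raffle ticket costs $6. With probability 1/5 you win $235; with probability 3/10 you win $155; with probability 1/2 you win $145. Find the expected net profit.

160

E[payout] = 235·1/5 + 155·3/10 + 145·1/2
 = 47 + 93/2 + 145/2
 = 166
Net = 166 - 6 = 160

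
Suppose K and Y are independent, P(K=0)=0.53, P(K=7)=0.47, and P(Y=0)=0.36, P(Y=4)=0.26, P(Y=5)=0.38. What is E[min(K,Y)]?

1.3818

E[min(K,Y)] = Σ_k Σ_y min(k,y) · P(K=k)P(Y=y)
 = 0·0.1908 + 0·0.1378 + 0·0.2014 + 0·0.1692 + 4·0.1222 + 5·0.1786
 = 0 + 0 + 0 + 0 + 0.4888 + 0.893
 = 1.3818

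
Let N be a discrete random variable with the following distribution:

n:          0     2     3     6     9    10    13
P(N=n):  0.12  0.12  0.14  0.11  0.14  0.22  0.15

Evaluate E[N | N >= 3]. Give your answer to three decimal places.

8.539

P(N >= 3) = 0.14 + 0.11 + 0.14 + 0.22 + 0.15 = 0.76.
E[N | N >= 3] = [3·0.14 + 6·0.11 + 9·0.14 + 10·0.22 + 13·0.15] / 0.76
 = 6.49 / 0.76
 = 649/76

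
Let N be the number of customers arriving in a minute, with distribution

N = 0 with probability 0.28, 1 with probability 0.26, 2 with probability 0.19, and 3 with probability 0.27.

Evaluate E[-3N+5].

E[-3N+5] = Σ (-3n+5)·P(N=n)
 = 5·0.28 + 2·0.26 + (-1)·0.19 + (-4)·0.27
 = 1.4 + 0.52 + (-0.19) + (-1.08)
 = 0.65

0.65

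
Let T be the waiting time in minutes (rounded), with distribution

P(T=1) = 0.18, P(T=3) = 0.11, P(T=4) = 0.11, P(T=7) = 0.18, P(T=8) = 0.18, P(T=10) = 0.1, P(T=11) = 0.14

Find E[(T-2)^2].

E[(T-2)^2] = Σ (t-2)^2·P(T=t)
 = 1·0.18 + 1·0.11 + 4·0.11 + 25·0.18 + 36·0.18 + 64·0.1 + 81·0.14
 = 0.18 + 0.11 + 0.44 + 4.5 + 6.48 + 6.4 + 11.34
 = 29.45

29.45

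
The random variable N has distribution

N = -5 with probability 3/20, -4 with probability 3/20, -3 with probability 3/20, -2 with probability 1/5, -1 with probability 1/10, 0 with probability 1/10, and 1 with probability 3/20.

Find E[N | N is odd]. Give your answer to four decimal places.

-2.0909

P(N is odd) = 3/20 + 3/20 + 1/10 + 3/20 = 11/20.
E[N | N is odd] = [(-5)·3/20 + (-3)·3/20 + (-1)·1/10 + 1·3/20] / (11/20)
 = -23/20 / (11/20)
 = -23/11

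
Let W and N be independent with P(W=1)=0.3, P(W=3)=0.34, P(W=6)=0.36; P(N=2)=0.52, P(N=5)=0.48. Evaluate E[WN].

E[WN] = Σ_w Σ_n wn · P(W=w)P(N=n)
 = 2·0.156 + 5·0.144 + 6·0.1768 + 15·0.1632 + 12·0.1872 + 30·0.1728
 = 0.312 + 0.72 + 1.0608 + 2.448 + 2.2464 + 5.184
 = 11.9712

11.9712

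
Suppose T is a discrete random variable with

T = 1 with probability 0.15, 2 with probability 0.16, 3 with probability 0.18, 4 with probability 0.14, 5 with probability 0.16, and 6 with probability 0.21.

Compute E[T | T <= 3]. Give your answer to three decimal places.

P(T <= 3) = 0.15 + 0.16 + 0.18 = 0.49.
E[T | T <= 3] = [1·0.15 + 2·0.16 + 3·0.18] / 0.49
 = 1.01 / 0.49
 = 101/49

2.061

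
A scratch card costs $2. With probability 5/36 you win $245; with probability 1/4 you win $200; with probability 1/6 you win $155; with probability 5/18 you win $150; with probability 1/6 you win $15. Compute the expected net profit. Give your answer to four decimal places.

E[payout] = 245·5/36 + 200·1/4 + 155·1/6 + 150·5/18 + 15·1/6
 = 1225/36 + 50 + 155/6 + 125/3 + 5/2
 = 5545/36
Net = 5545/36 - 2 = 5473/36

152.0278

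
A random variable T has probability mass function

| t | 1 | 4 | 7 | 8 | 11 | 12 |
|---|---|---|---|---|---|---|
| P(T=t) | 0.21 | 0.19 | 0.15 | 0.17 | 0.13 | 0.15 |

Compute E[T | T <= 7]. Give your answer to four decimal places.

P(T <= 7) = 0.21 + 0.19 + 0.15 = 0.55.
E[T | T <= 7] = [1·0.21 + 4·0.19 + 7·0.15] / 0.55
 = 2.02 / 0.55
 = 202/55

3.6727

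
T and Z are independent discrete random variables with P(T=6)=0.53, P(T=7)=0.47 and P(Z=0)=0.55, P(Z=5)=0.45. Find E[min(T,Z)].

2.25

E[min(T,Z)] = Σ_t Σ_z min(t,z) · P(T=t)P(Z=z)
 = 0·0.2915 + 5·0.2385 + 0·0.2585 + 5·0.2115
 = 0 + 1.1925 + 0 + 1.0575
 = 2.25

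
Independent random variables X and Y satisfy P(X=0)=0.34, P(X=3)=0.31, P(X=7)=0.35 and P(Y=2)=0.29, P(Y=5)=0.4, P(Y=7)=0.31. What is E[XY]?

16.055

E[XY] = Σ_x Σ_y xy · P(X=x)P(Y=y)
 = 0·0.0986 + 0·0.136 + 0·0.1054 + 6·0.0899 + 15·0.124 + 21·0.0961 + 14·0.1015 + 35·0.14 + 49·0.1085
 = 0 + 0 + 0 + 0.5394 + 1.86 + 2.0181 + 1.421 + 4.9 + 5.3165
 = 16.055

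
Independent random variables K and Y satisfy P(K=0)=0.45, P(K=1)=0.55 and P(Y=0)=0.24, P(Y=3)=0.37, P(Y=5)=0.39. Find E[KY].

1.683

E[KY] = Σ_k Σ_y ky · P(K=k)P(Y=y)
 = 0·0.108 + 0·0.1665 + 0·0.1755 + 0·0.132 + 3·0.2035 + 5·0.2145
 = 0 + 0 + 0 + 0 + 0.6105 + 1.0725
 = 1.683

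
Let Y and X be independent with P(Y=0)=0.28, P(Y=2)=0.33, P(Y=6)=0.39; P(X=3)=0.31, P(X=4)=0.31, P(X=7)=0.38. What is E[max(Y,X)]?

E[max(Y,X)] = Σ_y Σ_x max(y,x) · P(Y=y)P(X=x)
 = 3·0.0868 + 4·0.0868 + 7·0.1064 + 3·0.1023 + 4·0.1023 + 7·0.1254 + 6·0.1209 + 6·0.1209 + 7·0.1482
 = 0.2604 + 0.3472 + 0.7448 + 0.3069 + 0.4092 + 0.8778 + 0.7254 + 0.7254 + 1.0374
 = 5.4345

5.4345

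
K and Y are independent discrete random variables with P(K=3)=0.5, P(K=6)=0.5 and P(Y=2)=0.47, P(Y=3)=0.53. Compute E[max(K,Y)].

4.5

E[max(K,Y)] = Σ_k Σ_y max(k,y) · P(K=k)P(Y=y)
 = 3·0.235 + 3·0.265 + 6·0.235 + 6·0.265
 = 0.705 + 0.795 + 1.41 + 1.59
 = 4.5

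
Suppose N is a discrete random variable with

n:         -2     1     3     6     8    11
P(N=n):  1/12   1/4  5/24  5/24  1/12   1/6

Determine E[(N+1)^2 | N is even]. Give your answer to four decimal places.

P(N is even) = 1/12 + 5/24 + 1/12 = 3/8.
E[(N+1)^2 | N is even] = [1·1/12 + 49·5/24 + 81·1/12] / (3/8)
 = 409/24 / (3/8)
 = 409/9

45.4444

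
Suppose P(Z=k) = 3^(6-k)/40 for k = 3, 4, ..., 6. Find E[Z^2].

12.45

E[Z^2] = Σ z^2·P(Z=z)
 = 9·27/40 + 16·9/40 + 25·3/40 + 36·1/40
 = 243/40 + 18/5 + 15/8 + 9/10
 = 249/20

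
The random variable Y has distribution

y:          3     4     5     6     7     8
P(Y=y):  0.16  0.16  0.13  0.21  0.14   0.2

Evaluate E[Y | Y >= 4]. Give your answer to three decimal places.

6.107

P(Y >= 4) = 0.16 + 0.13 + 0.21 + 0.14 + 0.2 = 0.84.
E[Y | Y >= 4] = [4·0.16 + 5·0.13 + 6·0.21 + 7·0.14 + 8·0.2] / 0.84
 = 5.13 / 0.84
 = 171/28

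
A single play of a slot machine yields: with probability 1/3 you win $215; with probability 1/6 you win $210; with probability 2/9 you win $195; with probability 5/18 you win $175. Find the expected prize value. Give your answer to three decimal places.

198.611

E[payout] = 215·1/3 + 210·1/6 + 195·2/9 + 175·5/18
 = 215/3 + 35 + 130/3 + 875/18
 = 3575/18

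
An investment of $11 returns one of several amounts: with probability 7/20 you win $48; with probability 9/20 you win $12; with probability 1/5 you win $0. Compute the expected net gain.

E[payout] = 48·7/20 + 12·9/20 + 0·1/5
 = 84/5 + 27/5 + 0
 = 111/5
Net = 111/5 - 11 = 56/5

11.2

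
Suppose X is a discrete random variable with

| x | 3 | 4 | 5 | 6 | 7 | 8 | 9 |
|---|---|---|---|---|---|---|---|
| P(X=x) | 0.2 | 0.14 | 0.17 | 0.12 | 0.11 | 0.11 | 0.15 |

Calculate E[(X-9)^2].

15.05

E[(X-9)^2] = Σ (x-9)^2·P(X=x)
 = 36·0.2 + 25·0.14 + 16·0.17 + 9·0.12 + 4·0.11 + 1·0.11 + 0·0.15
 = 7.2 + 3.5 + 2.72 + 1.08 + 0.44 + 0.11 + 0
 = 15.05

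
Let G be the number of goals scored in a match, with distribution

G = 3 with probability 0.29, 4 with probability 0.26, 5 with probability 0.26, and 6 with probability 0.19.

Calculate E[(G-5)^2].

1.61

E[(G-5)^2] = Σ (g-5)^2·P(G=g)
 = 4·0.29 + 1·0.26 + 0·0.26 + 1·0.19
 = 1.16 + 0.26 + 0 + 0.19
 = 1.61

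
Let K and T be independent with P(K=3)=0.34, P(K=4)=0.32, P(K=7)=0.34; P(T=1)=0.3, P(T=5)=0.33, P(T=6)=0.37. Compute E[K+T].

E[K+T] = Σ_k Σ_t (k+t) · P(K=k)P(T=t)
 = 4·0.102 + 8·0.1122 + 9·0.1258 + 5·0.096 + 9·0.1056 + 10·0.1184 + 8·0.102 + 12·0.1122 + 13·0.1258
 = 0.408 + 0.8976 + 1.1322 + 0.48 + 0.9504 + 1.184 + 0.816 + 1.3464 + 1.6354
 = 8.85

8.85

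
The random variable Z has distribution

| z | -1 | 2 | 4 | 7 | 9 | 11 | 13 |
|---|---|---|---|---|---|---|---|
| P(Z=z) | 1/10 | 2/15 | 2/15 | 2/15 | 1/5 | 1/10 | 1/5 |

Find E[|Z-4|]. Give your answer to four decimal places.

4.6667

E[|Z-4|] = Σ |z-4|·P(Z=z)
 = 5·1/10 + 2·2/15 + 0·2/15 + 3·2/15 + 5·1/5 + 7·1/10 + 9·1/5
 = 1/2 + 4/15 + 0 + 2/5 + 1 + 7/10 + 9/5
 = 14/3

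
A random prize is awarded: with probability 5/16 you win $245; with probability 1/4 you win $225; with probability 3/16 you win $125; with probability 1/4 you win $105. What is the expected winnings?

182.5

E[payout] = 245·5/16 + 225·1/4 + 125·3/16 + 105·1/4
 = 1225/16 + 225/4 + 375/16 + 105/4
 = 365/2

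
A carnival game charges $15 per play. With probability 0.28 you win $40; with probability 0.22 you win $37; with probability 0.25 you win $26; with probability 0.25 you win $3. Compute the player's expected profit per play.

11.59

E[payout] = 40·0.28 + 37·0.22 + 26·0.25 + 3·0.25
 = 11.2 + 8.14 + 6.5 + 0.75
 = 26.59
Net = 26.59 - 15 = 11.59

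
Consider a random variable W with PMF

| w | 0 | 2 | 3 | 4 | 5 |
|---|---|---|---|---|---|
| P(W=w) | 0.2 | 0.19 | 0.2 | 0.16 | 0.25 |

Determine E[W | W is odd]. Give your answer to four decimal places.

4.1111

P(W is odd) = 0.2 + 0.25 = 0.45.
E[W | W is odd] = [3·0.2 + 5·0.25] / 0.45
 = 1.85 / 0.45
 = 37/9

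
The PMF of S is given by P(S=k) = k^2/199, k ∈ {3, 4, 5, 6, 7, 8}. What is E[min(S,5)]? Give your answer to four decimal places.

E[min(S,5)] = Σ min(s,5)·P(S=s)
 = 3·9/199 + 4·16/199 + 5·25/199 + 5·36/199 + 5·49/199 + 5·64/199
 = 27/199 + 64/199 + 125/199 + 180/199 + 245/199 + 320/199
 = 961/199

4.8291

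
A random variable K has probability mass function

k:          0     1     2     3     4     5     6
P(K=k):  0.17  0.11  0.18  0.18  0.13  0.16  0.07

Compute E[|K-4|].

E[|K-4|] = Σ |k-4|·P(K=k)
 = 4·0.17 + 3·0.11 + 2·0.18 + 1·0.18 + 0·0.13 + 1·0.16 + 2·0.07
 = 0.68 + 0.33 + 0.36 + 0.18 + 0 + 0.16 + 0.14
 = 1.85

1.85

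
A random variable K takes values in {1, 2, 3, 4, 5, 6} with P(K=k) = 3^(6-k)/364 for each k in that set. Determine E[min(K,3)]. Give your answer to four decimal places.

E[min(K,3)] = Σ min(k,3)·P(K=k)
 = 1·243/364 + 2·81/364 + 3·27/364 + 3·9/364 + 3·3/364 + 3·1/364
 = 243/364 + 81/182 + 81/364 + 27/364 + 9/364 + 3/364
 = 75/52

1.4423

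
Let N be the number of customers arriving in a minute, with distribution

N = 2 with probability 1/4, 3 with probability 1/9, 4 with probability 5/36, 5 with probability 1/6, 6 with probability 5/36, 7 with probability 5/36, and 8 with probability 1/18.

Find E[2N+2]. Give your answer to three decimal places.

E[2N+2] = Σ (2n+2)·P(N=n)
 = 6·1/4 + 8·1/9 + 10·5/36 + 12·1/6 + 14·5/36 + 16·5/36 + 18·1/18
 = 3/2 + 8/9 + 25/18 + 2 + 35/18 + 20/9 + 1
 = 197/18

10.944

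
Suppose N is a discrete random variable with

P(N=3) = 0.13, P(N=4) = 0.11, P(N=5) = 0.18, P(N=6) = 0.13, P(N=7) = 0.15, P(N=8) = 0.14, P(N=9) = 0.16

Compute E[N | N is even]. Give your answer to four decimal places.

P(N is even) = 0.11 + 0.13 + 0.14 = 0.38.
E[N | N is even] = [4·0.11 + 6·0.13 + 8·0.14] / 0.38
 = 2.34 / 0.38
 = 117/19

6.1579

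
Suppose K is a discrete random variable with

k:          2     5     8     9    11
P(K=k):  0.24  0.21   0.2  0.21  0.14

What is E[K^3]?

470

E[K^3] = Σ k^3·P(K=k)
 = 8·0.24 + 125·0.21 + 512·0.2 + 729·0.21 + 1331·0.14
 = 1.92 + 26.25 + 102.4 + 153.09 + 186.34
 = 470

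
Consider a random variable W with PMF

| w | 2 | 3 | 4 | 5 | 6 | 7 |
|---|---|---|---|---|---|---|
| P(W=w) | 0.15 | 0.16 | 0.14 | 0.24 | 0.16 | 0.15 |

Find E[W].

4.55

E[W] = Σ w·P(W=w)
 = 2·0.15 + 3·0.16 + 4·0.14 + 5·0.24 + 6·0.16 + 7·0.15
 = 0.3 + 0.48 + 0.56 + 1.2 + 0.96 + 1.05
 = 4.55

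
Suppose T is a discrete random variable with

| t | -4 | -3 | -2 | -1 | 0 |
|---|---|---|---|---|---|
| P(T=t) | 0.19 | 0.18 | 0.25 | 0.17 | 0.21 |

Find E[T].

E[T] = Σ t·P(T=t)
 = (-4)·0.19 + (-3)·0.18 + (-2)·0.25 + (-1)·0.17 + 0·0.21
 = (-0.76) + (-0.54) + (-0.5) + (-0.17) + 0
 = -1.97

-1.97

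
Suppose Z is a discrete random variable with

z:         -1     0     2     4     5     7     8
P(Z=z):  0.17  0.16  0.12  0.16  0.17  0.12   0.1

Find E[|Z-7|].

E[|Z-7|] = Σ |z-7|·P(Z=z)
 = 8·0.17 + 7·0.16 + 5·0.12 + 3·0.16 + 2·0.17 + 0·0.12 + 1·0.1
 = 1.36 + 1.12 + 0.6 + 0.48 + 0.34 + 0 + 0.1
 = 4

4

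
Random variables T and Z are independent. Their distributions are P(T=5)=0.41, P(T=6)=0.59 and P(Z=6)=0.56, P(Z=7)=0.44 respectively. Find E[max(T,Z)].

E[max(T,Z)] = Σ_t Σ_z max(t,z) · P(T=t)P(Z=z)
 = 6·0.2296 + 7·0.1804 + 6·0.3304 + 7·0.2596
 = 1.3776 + 1.2628 + 1.9824 + 1.8172
 = 6.44

6.44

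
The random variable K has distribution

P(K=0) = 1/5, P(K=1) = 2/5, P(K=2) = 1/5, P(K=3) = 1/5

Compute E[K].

1.4

E[K] = Σ k·P(K=k)
 = 0·1/5 + 1·2/5 + 2·1/5 + 3·1/5
 = 0 + 2/5 + 2/5 + 3/5
 = 7/5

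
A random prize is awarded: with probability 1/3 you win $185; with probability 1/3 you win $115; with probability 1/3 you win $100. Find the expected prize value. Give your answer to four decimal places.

E[payout] = 185·1/3 + 115·1/3 + 100·1/3
 = 185/3 + 115/3 + 100/3
 = 400/3

133.3333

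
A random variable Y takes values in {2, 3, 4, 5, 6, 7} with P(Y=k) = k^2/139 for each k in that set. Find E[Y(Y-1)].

E[Y(Y-1)] = Σ y(y-1)·P(Y=y)
 = 2·4/139 + 6·9/139 + 12·16/139 + 20·25/139 + 30·36/139 + 42·49/139
 = 8/139 + 54/139 + 192/139 + 500/139 + 1080/139 + 2058/139
 = 28

28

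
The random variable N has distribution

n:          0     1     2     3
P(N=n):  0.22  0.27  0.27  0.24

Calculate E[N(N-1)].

E[N(N-1)] = Σ n(n-1)·P(N=n)
 = 0·0.22 + 0·0.27 + 2·0.27 + 6·0.24
 = 0 + 0 + 0.54 + 1.44
 = 1.98

1.98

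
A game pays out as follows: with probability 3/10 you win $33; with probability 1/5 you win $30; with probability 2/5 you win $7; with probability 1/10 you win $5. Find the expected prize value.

E[payout] = 33·3/10 + 30·1/5 + 7·2/5 + 5·1/10
 = 99/10 + 6 + 14/5 + 1/2
 = 96/5

19.2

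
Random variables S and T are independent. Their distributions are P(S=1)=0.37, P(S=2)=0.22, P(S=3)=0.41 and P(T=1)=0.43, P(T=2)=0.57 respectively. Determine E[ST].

E[ST] = Σ_s Σ_t st · P(S=s)P(T=t)
 = 1·0.1591 + 2·0.2109 + 2·0.0946 + 4·0.1254 + 3·0.1763 + 6·0.2337
 = 0.1591 + 0.4218 + 0.1892 + 0.5016 + 0.5289 + 1.4022
 = 3.2028

3.2028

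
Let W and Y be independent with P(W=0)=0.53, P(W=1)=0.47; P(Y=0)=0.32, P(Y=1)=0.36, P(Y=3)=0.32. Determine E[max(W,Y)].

1.4704

E[max(W,Y)] = Σ_w Σ_y max(w,y) · P(W=w)P(Y=y)
 = 0·0.1696 + 1·0.1908 + 3·0.1696 + 1·0.1504 + 1·0.1692 + 3·0.1504
 = 0 + 0.1908 + 0.5088 + 0.1504 + 0.1692 + 0.4512
 = 1.4704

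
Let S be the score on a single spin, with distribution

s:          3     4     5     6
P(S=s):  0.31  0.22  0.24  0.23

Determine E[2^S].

28.4

E[2^S] = Σ 2^s·P(S=s)
 = 8·0.31 + 16·0.22 + 32·0.24 + 64·0.23
 = 2.48 + 3.52 + 7.68 + 14.72
 = 28.4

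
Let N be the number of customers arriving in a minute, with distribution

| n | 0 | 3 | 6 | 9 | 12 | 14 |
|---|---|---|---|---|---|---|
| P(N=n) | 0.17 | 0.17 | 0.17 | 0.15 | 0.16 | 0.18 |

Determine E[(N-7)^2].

E[(N-7)^2] = Σ (n-7)^2·P(N=n)
 = 49·0.17 + 16·0.17 + 1·0.17 + 4·0.15 + 25·0.16 + 49·0.18
 = 8.33 + 2.72 + 0.17 + 0.6 + 4 + 8.82
 = 24.64

24.64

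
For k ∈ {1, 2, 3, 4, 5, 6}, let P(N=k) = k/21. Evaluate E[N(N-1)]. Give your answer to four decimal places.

16.6667

E[N(N-1)] = Σ n(n-1)·P(N=n)
 = 0·1/21 + 2·2/21 + 6·1/7 + 12·4/21 + 20·5/21 + 30·2/7
 = 0 + 4/21 + 6/7 + 16/7 + 100/21 + 60/7
 = 50/3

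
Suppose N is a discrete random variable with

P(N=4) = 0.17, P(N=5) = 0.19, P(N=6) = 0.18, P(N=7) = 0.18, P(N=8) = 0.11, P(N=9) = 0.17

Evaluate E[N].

6.38

E[N] = Σ n·P(N=n)
 = 4·0.17 + 5·0.19 + 6·0.18 + 7·0.18 + 8·0.11 + 9·0.17
 = 0.68 + 0.95 + 1.08 + 1.26 + 0.88 + 1.53
 = 6.38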